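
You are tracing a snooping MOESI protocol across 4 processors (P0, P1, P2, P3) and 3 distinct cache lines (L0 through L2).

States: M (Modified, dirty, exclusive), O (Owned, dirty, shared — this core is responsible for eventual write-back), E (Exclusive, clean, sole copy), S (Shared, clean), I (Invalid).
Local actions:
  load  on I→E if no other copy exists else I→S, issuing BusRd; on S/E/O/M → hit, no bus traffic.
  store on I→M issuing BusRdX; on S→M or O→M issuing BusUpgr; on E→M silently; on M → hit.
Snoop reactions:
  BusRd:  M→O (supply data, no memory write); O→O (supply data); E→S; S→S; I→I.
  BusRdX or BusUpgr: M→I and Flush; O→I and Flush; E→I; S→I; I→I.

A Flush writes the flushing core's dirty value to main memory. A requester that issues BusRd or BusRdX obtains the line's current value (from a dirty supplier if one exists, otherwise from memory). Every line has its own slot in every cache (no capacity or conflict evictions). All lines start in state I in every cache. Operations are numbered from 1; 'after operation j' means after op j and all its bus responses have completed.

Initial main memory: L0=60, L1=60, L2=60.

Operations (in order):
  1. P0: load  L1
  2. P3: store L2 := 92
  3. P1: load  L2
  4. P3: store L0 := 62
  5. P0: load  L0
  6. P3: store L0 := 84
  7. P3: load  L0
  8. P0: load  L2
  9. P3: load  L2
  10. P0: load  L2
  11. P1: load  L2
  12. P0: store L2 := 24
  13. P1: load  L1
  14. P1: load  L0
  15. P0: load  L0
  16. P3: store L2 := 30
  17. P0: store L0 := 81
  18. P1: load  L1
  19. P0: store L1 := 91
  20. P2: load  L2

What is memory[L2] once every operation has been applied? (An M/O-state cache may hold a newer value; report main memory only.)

step 1: P0: load  L1  ⟶  EIII  (L1)  txn=BusRd  M[L1]=60
step 2: P3: store L2 := 92  ⟶  IIIM  (L2)  txn=BusRdX  M[L2]=60
step 3: P1: load  L2  ⟶  ISIO  (L2)  txn=BusRd  M[L2]=60
step 4: P3: store L0 := 62  ⟶  IIIM  (L0)  txn=BusRdX  M[L0]=60
step 5: P0: load  L0  ⟶  SIIO  (L0)  txn=BusRd  M[L0]=60
step 6: P3: store L0 := 84  ⟶  IIIM  (L0)  txn=BusUpgr  M[L0]=60
step 7: P3: load  L0  ⟶  IIIM  (L0)  txn=∅  M[L0]=60
step 8: P0: load  L2  ⟶  SSIO  (L2)  txn=BusRd  M[L2]=60
step 9: P3: load  L2  ⟶  SSIO  (L2)  txn=∅  M[L2]=60
step 10: P0: load  L2  ⟶  SSIO  (L2)  txn=∅  M[L2]=60
step 11: P1: load  L2  ⟶  SSIO  (L2)  txn=∅  M[L2]=60
step 12: P0: store L2 := 24  ⟶  MIII  (L2)  txn=BusUpgr+Flush  M[L2]=92
step 13: P1: load  L1  ⟶  SSII  (L1)  txn=BusRd  M[L1]=60
step 14: P1: load  L0  ⟶  ISIO  (L0)  txn=BusRd  M[L0]=60
step 15: P0: load  L0  ⟶  SSIO  (L0)  txn=BusRd  M[L0]=60
step 16: P3: store L2 := 30  ⟶  IIIM  (L2)  txn=BusRdX+Flush  M[L2]=24
step 17: P0: store L0 := 81  ⟶  MIII  (L0)  txn=BusUpgr+Flush  M[L0]=84
step 18: P1: load  L1  ⟶  SSII  (L1)  txn=∅  M[L1]=60
step 19: P0: store L1 := 91  ⟶  MIII  (L1)  txn=BusUpgr  M[L1]=60
step 20: P2: load  L2  ⟶  IISO  (L2)  txn=BusRd  M[L2]=24

memory[L2] = 24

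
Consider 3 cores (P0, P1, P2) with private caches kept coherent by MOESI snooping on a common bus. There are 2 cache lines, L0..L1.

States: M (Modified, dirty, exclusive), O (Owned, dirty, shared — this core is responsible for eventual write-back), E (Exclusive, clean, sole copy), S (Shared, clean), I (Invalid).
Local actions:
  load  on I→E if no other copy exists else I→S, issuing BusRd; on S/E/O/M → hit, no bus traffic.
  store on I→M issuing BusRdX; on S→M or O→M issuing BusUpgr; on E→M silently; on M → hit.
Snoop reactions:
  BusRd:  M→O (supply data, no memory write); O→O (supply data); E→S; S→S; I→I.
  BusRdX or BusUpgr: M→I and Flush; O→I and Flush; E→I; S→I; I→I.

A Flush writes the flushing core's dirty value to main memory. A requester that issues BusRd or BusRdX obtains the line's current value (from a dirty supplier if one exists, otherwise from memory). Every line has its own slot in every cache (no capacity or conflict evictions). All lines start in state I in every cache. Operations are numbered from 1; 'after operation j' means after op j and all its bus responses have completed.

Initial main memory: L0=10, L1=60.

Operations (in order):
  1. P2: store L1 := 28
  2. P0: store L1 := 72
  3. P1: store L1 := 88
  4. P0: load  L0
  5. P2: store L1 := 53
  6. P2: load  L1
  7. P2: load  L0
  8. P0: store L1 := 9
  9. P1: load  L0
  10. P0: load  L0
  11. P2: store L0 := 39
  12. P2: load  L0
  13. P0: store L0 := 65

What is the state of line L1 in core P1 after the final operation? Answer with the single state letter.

state = I

step 1: P2: store L1 := 28  ⟶  IIM  (L1)  txn=BusRdX  M[L1]=60
step 2: P0: store L1 := 72  ⟶  MII  (L1)  txn=BusRdX+Flush  M[L1]=28
step 3: P1: store L1 := 88  ⟶  IMI  (L1)  txn=BusRdX+Flush  M[L1]=72
step 4: P0: load  L0  ⟶  EII  (L0)  txn=BusRd  M[L0]=10
step 5: P2: store L1 := 53  ⟶  IIM  (L1)  txn=BusRdX+Flush  M[L1]=88
step 6: P2: load  L1  ⟶  IIM  (L1)  txn=∅  M[L1]=88
step 7: P2: load  L0  ⟶  SIS  (L0)  txn=BusRd  M[L0]=10
step 8: P0: store L1 := 9  ⟶  MII  (L1)  txn=BusRdX+Flush  M[L1]=53
step 9: P1: load  L0  ⟶  SSS  (L0)  txn=BusRd  M[L0]=10
step 10: P0: load  L0  ⟶  SSS  (L0)  txn=∅  M[L0]=10
step 11: P2: store L0 := 39  ⟶  IIM  (L0)  txn=BusUpgr  M[L0]=10
step 12: P2: load  L0  ⟶  IIM  (L0)  txn=∅  M[L0]=10
step 13: P0: store L0 := 65  ⟶  MII  (L0)  txn=BusRdX+Flush  M[L0]=39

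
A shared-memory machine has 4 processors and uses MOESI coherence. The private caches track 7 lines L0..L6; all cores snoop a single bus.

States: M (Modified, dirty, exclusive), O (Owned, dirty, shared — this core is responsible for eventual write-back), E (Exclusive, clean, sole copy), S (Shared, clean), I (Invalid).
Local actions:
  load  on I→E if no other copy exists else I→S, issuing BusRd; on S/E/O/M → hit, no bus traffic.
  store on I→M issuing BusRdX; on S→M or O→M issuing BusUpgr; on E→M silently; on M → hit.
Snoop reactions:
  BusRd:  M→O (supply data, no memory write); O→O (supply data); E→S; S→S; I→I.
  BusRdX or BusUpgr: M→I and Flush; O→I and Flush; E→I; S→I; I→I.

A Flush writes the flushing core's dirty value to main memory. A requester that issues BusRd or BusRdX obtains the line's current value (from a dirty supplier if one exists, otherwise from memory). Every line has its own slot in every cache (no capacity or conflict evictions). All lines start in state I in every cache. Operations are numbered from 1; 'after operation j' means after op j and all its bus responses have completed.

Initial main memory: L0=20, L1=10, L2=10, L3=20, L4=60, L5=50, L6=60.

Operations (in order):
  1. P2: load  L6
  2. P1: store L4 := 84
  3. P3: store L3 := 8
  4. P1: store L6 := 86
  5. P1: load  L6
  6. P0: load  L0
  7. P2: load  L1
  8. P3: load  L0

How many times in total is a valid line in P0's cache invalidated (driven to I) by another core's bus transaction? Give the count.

invalidations = 0

[1] P2: load  L6 | P0:I, P1:I, P2:E(60), P3:I | bus: BusRd
[2] P1: store L4 := 84 | P0:I, P1:M(84), P2:I, P3:I | bus: BusRdX
[3] P3: store L3 := 8 | P0:I, P1:I, P2:I, P3:M(8) | bus: BusRdX
[4] P1: store L6 := 86 | P0:I, P1:M(86), P2:I, P3:I | bus: BusRdX
[5] P1: load  L6 | P0:I, P1:M(86), P2:I, P3:I | bus: none
[6] P0: load  L0 | P0:E(20), P1:I, P2:I, P3:I | bus: BusRd
[7] P2: load  L1 | P0:I, P1:I, P2:E(10), P3:I | bus: BusRd
[8] P3: load  L0 | P0:S(20), P1:I, P2:I, P3:S(20) | bus: BusRd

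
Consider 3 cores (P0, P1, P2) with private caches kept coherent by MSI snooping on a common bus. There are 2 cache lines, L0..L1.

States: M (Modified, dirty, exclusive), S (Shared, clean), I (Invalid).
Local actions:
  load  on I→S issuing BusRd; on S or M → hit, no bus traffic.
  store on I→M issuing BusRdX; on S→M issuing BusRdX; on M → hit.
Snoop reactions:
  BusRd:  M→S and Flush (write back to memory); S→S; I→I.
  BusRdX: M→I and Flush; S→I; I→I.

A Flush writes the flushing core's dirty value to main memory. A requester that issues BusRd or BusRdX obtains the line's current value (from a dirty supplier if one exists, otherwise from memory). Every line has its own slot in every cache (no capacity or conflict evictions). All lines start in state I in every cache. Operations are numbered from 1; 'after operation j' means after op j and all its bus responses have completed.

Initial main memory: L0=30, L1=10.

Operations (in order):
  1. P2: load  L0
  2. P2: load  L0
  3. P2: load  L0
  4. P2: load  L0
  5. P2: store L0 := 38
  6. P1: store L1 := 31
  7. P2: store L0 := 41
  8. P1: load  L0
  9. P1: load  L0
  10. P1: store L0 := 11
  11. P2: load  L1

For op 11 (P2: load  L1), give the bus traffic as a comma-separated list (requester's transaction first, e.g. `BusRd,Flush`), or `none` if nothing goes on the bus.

bus = BusRd,Flush

[1] P2: load  L0 | P0:I, P1:I, P2:S(30) | bus: BusRd
[2] P2: load  L0 | P0:I, P1:I, P2:S(30) | bus: none
[3] P2: load  L0 | P0:I, P1:I, P2:S(30) | bus: none
[4] P2: load  L0 | P0:I, P1:I, P2:S(30) | bus: none
[5] P2: store L0 := 38 | P0:I, P1:I, P2:M(38) | bus: BusRdX
[6] P1: store L1 := 31 | P0:I, P1:M(31), P2:I | bus: BusRdX
[7] P2: store L0 := 41 | P0:I, P1:I, P2:M(41) | bus: none
[8] P1: load  L0 | P0:I, P1:S(41), P2:S(41) | bus: BusRd,Flush
[9] P1: load  L0 | P0:I, P1:S(41), P2:S(41) | bus: none
[10] P1: store L0 := 11 | P0:I, P1:M(11), P2:I | bus: BusRdX
[11] P2: load  L1 | P0:I, P1:S(31), P2:S(31) | bus: BusRd,Flush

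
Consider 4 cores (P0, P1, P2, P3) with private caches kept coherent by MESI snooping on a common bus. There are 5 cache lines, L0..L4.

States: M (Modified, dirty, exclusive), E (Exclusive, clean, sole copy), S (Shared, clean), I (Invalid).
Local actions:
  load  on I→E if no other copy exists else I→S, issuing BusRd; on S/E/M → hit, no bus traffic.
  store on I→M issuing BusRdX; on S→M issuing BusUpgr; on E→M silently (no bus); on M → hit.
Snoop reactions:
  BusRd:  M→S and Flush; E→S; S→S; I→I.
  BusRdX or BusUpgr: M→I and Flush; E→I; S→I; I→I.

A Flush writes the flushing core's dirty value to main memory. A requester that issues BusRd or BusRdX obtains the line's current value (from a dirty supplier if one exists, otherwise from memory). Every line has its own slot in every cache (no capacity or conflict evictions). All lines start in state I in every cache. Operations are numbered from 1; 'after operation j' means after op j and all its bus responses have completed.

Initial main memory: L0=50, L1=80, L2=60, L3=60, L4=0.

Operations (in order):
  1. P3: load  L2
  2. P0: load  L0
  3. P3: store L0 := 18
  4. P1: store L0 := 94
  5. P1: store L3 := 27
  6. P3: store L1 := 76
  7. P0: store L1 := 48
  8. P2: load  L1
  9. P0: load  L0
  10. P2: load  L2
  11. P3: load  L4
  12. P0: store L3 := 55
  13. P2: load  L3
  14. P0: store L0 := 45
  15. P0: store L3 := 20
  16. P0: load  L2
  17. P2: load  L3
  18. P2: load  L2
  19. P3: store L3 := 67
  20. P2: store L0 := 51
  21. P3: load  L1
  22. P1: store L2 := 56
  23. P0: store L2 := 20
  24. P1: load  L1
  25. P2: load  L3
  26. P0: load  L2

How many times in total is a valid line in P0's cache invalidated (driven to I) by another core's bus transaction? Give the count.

step 1: P3: load  L2  ⟶  IIIE  (L2)  txn=BusRd  M[L2]=60
step 2: P0: load  L0  ⟶  EIII  (L0)  txn=BusRd  M[L0]=50
step 3: P3: store L0 := 18  ⟶  IIIM  (L0)  txn=BusRdX  M[L0]=50
step 4: P1: store L0 := 94  ⟶  IMII  (L0)  txn=BusRdX+Flush  M[L0]=18
step 5: P1: store L3 := 27  ⟶  IMII  (L3)  txn=BusRdX  M[L3]=60
step 6: P3: store L1 := 76  ⟶  IIIM  (L1)  txn=BusRdX  M[L1]=80
step 7: P0: store L1 := 48  ⟶  MIII  (L1)  txn=BusRdX+Flush  M[L1]=76
step 8: P2: load  L1  ⟶  SISI  (L1)  txn=BusRd+Flush  M[L1]=48
step 9: P0: load  L0  ⟶  SSII  (L0)  txn=BusRd+Flush  M[L0]=94
step 10: P2: load  L2  ⟶  IISS  (L2)  txn=BusRd  M[L2]=60
step 11: P3: load  L4  ⟶  IIIE  (L4)  txn=BusRd  M[L4]=0
step 12: P0: store L3 := 55  ⟶  MIII  (L3)  txn=BusRdX+Flush  M[L3]=27
step 13: P2: load  L3  ⟶  SISI  (L3)  txn=BusRd+Flush  M[L3]=55
step 14: P0: store L0 := 45  ⟶  MIII  (L0)  txn=BusUpgr  M[L0]=94
step 15: P0: store L3 := 20  ⟶  MIII  (L3)  txn=BusUpgr  M[L3]=55
step 16: P0: load  L2  ⟶  SISS  (L2)  txn=BusRd  M[L2]=60
step 17: P2: load  L3  ⟶  SISI  (L3)  txn=BusRd+Flush  M[L3]=20
step 18: P2: load  L2  ⟶  SISS  (L2)  txn=∅  M[L2]=60
step 19: P3: store L3 := 67  ⟶  IIIM  (L3)  txn=BusRdX  M[L3]=20
step 20: P2: store L0 := 51  ⟶  IIMI  (L0)  txn=BusRdX+Flush  M[L0]=45
step 21: P3: load  L1  ⟶  SISS  (L1)  txn=BusRd  M[L1]=48
step 22: P1: store L2 := 56  ⟶  IMII  (L2)  txn=BusRdX  M[L2]=60
step 23: P0: store L2 := 20  ⟶  MIII  (L2)  txn=BusRdX+Flush  M[L2]=56
step 24: P1: load  L1  ⟶  SSSS  (L1)  txn=BusRd  M[L1]=48
step 25: P2: load  L3  ⟶  IISS  (L3)  txn=BusRd+Flush  M[L3]=67
step 26: P0: load  L2  ⟶  MIII  (L2)  txn=∅  M[L2]=56

invalidations = 4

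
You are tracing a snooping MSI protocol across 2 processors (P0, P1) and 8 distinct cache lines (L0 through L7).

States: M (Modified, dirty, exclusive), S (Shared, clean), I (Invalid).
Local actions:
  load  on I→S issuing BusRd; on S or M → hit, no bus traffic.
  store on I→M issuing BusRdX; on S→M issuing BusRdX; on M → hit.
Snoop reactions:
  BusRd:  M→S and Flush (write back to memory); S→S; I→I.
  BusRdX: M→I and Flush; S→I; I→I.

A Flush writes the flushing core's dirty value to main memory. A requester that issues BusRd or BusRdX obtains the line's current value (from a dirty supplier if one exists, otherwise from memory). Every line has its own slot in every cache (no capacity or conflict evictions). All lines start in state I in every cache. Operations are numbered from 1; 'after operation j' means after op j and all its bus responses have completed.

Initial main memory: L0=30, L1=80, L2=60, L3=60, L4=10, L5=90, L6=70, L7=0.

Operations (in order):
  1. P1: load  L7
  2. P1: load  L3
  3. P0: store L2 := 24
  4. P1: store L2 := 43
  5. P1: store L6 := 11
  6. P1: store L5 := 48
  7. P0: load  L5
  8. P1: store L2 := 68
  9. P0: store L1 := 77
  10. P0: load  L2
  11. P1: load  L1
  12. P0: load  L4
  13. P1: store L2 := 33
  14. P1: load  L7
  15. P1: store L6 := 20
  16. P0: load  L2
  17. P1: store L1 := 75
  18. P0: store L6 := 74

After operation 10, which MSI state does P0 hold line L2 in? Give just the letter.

state = S

  op1 P1: load  L7 → I/S on L7; bus BusRd; mem=0
  op2 P1: load  L3 → I/S on L3; bus BusRd; mem=60
  op3 P0: store L2 := 24 → M/I on L2; bus BusRdX; mem=60
  op4 P1: store L2 := 43 → I/M on L2; bus BusRdX Flush; mem=24
  op5 P1: store L6 := 11 → I/M on L6; bus BusRdX; mem=70
  op6 P1: store L5 := 48 → I/M on L5; bus BusRdX; mem=90
  op7 P0: load  L5 → S/S on L5; bus BusRd Flush; mem=48
  op8 P1: store L2 := 68 → I/M on L2; bus (none); mem=24
  op9 P0: store L1 := 77 → M/I on L1; bus BusRdX; mem=80
  op10 P0: load  L2 → S/S on L2; bus BusRd Flush; mem=68
  op11 P1: load  L1 → S/S on L1; bus BusRd Flush; mem=77
  op12 P0: load  L4 → S/I on L4; bus BusRd; mem=10
  op13 P1: store L2 := 33 → I/M on L2; bus BusRdX; mem=68
  op14 P1: load  L7 → I/S on L7; bus (none); mem=0
  op15 P1: store L6 := 20 → I/M on L6; bus (none); mem=70
  op16 P0: load  L2 → S/S on L2; bus BusRd Flush; mem=33
  op17 P1: store L1 := 75 → I/M on L1; bus BusRdX; mem=77
  op18 P0: store L6 := 74 → M/I on L6; bus BusRdX Flush; mem=20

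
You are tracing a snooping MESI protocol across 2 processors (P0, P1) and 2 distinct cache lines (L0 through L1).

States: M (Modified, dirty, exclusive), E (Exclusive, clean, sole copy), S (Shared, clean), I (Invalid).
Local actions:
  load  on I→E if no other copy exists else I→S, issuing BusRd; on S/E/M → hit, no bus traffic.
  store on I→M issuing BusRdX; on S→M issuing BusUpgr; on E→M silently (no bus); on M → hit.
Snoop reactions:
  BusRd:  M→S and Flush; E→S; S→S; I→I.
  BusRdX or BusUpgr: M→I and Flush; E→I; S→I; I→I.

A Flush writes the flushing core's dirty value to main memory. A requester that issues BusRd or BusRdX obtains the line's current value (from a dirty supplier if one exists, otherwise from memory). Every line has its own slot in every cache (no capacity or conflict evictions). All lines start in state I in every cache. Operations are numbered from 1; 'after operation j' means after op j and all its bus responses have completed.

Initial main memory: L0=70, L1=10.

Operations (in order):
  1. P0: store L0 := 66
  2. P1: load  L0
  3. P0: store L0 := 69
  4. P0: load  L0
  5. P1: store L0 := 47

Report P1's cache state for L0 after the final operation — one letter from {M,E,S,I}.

state = M

step 1: P0: store L0 := 66  ⟶  MI  (L0)  txn=BusRdX  M[L0]=70
step 2: P1: load  L0  ⟶  SS  (L0)  txn=BusRd+Flush  M[L0]=66
step 3: P0: store L0 := 69  ⟶  MI  (L0)  txn=BusUpgr  M[L0]=66
step 4: P0: load  L0  ⟶  MI  (L0)  txn=∅  M[L0]=66
step 5: P1: store L0 := 47  ⟶  IM  (L0)  txn=BusRdX+Flush  M[L0]=69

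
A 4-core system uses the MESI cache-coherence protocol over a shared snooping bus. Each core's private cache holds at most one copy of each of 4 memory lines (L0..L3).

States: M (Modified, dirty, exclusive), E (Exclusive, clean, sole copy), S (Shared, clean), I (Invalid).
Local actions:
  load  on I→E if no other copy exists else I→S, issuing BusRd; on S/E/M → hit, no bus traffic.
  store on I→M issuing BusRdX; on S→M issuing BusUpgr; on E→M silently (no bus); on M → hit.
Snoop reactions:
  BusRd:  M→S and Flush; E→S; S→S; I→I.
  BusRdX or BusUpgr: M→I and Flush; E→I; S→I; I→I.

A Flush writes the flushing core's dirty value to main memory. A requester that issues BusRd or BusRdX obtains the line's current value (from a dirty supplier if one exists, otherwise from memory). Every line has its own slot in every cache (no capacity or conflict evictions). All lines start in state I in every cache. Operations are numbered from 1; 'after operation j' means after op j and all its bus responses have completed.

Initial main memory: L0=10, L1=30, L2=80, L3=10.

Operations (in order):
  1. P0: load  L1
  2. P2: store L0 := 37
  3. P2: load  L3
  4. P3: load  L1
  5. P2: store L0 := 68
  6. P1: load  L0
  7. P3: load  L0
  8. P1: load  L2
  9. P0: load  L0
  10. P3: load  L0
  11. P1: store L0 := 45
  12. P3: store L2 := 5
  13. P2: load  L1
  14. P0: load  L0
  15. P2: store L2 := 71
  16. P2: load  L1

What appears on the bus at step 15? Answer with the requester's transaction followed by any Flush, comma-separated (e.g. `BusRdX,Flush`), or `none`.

bus = BusRdX,Flush

[1] P0: load  L1 | P0:E(30), P1:I, P2:I, P3:I | bus: BusRd
[2] P2: store L0 := 37 | P0:I, P1:I, P2:M(37), P3:I | bus: BusRdX
[3] P2: load  L3 | P0:I, P1:I, P2:E(10), P3:I | bus: BusRd
[4] P3: load  L1 | P0:S(30), P1:I, P2:I, P3:S(30) | bus: BusRd
[5] P2: store L0 := 68 | P0:I, P1:I, P2:M(68), P3:I | bus: none
[6] P1: load  L0 | P0:I, P1:S(68), P2:S(68), P3:I | bus: BusRd,Flush
[7] P3: load  L0 | P0:I, P1:S(68), P2:S(68), P3:S(68) | bus: BusRd
[8] P1: load  L2 | P0:I, P1:E(80), P2:I, P3:I | bus: BusRd
[9] P0: load  L0 | P0:S(68), P1:S(68), P2:S(68), P3:S(68) | bus: BusRd
[10] P3: load  L0 | P0:S(68), P1:S(68), P2:S(68), P3:S(68) | bus: none
[11] P1: store L0 := 45 | P0:I, P1:M(45), P2:I, P3:I | bus: BusUpgr
[12] P3: store L2 := 5 | P0:I, P1:I, P2:I, P3:M(5) | bus: BusRdX
[13] P2: load  L1 | P0:S(30), P1:I, P2:S(30), P3:S(30) | bus: BusRd
[14] P0: load  L0 | P0:S(45), P1:S(45), P2:I, P3:I | bus: BusRd,Flush
[15] P2: store L2 := 71 | P0:I, P1:I, P2:M(71), P3:I | bus: BusRdX,Flush
[16] P2: load  L1 | P0:S(30), P1:I, P2:S(30), P3:S(30) | bus: none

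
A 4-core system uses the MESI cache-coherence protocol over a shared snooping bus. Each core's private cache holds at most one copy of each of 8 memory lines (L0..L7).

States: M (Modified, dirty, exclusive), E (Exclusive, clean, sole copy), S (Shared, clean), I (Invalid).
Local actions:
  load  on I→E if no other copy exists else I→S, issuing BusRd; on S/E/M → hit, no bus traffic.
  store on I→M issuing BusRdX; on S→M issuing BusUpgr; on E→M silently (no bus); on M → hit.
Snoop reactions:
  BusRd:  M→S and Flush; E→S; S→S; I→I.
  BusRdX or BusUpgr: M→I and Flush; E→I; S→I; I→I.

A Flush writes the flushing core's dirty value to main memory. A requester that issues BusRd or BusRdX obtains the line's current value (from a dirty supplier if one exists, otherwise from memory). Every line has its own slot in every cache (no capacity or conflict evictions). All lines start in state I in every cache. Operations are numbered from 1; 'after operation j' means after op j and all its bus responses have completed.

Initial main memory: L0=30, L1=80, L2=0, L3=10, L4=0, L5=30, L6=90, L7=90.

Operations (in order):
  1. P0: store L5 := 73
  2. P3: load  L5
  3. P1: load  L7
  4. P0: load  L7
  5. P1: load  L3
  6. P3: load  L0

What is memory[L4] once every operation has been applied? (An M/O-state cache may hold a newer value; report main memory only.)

[1] P0: store L5 := 73 | P0:M(73), P1:I, P2:I, P3:I | bus: BusRdX
[2] P3: load  L5 | P0:S(73), P1:I, P2:I, P3:S(73) | bus: BusRd,Flush
[3] P1: load  L7 | P0:I, P1:E(90), P2:I, P3:I | bus: BusRd
[4] P0: load  L7 | P0:S(90), P1:S(90), P2:I, P3:I | bus: BusRd
[5] P1: load  L3 | P0:I, P1:E(10), P2:I, P3:I | bus: BusRd
[6] P3: load  L0 | P0:I, P1:I, P2:I, P3:E(30) | bus: BusRd

memory[L4] = 0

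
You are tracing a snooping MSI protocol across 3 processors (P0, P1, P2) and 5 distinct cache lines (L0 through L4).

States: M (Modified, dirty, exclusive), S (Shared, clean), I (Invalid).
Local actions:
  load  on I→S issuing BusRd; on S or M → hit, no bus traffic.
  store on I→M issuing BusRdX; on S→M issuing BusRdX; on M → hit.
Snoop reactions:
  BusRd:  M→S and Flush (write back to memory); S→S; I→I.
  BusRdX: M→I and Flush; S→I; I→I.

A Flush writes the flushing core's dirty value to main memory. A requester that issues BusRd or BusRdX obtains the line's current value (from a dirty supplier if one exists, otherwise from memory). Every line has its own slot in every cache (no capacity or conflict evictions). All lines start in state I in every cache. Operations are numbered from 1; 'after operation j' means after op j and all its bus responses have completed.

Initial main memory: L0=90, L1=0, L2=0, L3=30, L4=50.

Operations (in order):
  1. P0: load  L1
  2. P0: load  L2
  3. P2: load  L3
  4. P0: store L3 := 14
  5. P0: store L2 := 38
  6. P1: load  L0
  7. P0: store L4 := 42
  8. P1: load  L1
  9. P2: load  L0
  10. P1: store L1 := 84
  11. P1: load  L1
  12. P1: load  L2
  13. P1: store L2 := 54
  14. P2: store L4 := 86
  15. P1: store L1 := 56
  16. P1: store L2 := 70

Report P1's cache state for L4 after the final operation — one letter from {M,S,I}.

state = I

1. P0: load  L1  bus=[BusRd]  L1: P0=S P1=I P2=I  mem[L1]=0
2. P0: load  L2  bus=[BusRd]  L2: P0=S P1=I P2=I  mem[L2]=0
3. P2: load  L3  bus=[BusRd]  L3: P0=I P1=I P2=S  mem[L3]=30
4. P0: store L3 := 14  bus=[BusRdX]  L3: P0=M P1=I P2=I  mem[L3]=30
5. P0: store L2 := 38  bus=[BusRdX]  L2: P0=M P1=I P2=I  mem[L2]=0
6. P1: load  L0  bus=[BusRd]  L0: P0=I P1=S P2=I  mem[L0]=90
7. P0: store L4 := 42  bus=[BusRdX]  L4: P0=M P1=I P2=I  mem[L4]=50
8. P1: load  L1  bus=[BusRd]  L1: P0=S P1=S P2=I  mem[L1]=0
9. P2: load  L0  bus=[BusRd]  L0: P0=I P1=S P2=S  mem[L0]=90
10. P1: store L1 := 84  bus=[BusRdX]  L1: P0=I P1=M P2=I  mem[L1]=0
11. P1: load  L1  bus=[-]  L1: P0=I P1=M P2=I  mem[L1]=0
12. P1: load  L2  bus=[BusRd,Flush]  L2: P0=S P1=S P2=I  mem[L2]=38
13. P1: store L2 := 54  bus=[BusRdX]  L2: P0=I P1=M P2=I  mem[L2]=38
14. P2: store L4 := 86  bus=[BusRdX,Flush]  L4: P0=I P1=I P2=M  mem[L4]=42
15. P1: store L1 := 56  bus=[-]  L1: P0=I P1=M P2=I  mem[L1]=0
16. P1: store L2 := 70  bus=[-]  L2: P0=I P1=M P2=I  mem[L2]=38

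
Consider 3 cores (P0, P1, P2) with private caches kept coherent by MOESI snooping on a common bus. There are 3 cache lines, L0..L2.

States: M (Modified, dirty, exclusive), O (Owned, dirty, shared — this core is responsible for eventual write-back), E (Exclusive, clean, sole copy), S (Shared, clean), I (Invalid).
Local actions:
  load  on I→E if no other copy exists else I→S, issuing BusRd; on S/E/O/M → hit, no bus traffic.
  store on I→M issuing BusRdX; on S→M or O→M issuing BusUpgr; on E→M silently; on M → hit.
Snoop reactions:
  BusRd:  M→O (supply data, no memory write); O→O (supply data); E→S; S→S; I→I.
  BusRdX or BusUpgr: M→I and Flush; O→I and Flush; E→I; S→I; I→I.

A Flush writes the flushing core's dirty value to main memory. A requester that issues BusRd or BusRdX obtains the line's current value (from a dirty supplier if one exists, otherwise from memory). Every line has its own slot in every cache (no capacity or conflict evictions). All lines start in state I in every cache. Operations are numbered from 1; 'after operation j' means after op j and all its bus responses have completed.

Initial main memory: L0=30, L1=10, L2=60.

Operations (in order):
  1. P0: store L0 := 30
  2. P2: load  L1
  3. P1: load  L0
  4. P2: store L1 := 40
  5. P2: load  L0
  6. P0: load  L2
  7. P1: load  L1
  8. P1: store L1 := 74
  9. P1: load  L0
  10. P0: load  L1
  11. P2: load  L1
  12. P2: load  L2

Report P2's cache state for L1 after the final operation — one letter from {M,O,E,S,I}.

state = S

step 1: P0: store L0 := 30  ⟶  MII  (L0)  txn=BusRdX  M[L0]=30
step 2: P2: load  L1  ⟶  IIE  (L1)  txn=BusRd  M[L1]=10
step 3: P1: load  L0  ⟶  OSI  (L0)  txn=BusRd  M[L0]=30
step 4: P2: store L1 := 40  ⟶  IIM  (L1)  txn=∅  M[L1]=10
step 5: P2: load  L0  ⟶  OSS  (L0)  txn=BusRd  M[L0]=30
step 6: P0: load  L2  ⟶  EII  (L2)  txn=BusRd  M[L2]=60
step 7: P1: load  L1  ⟶  ISO  (L1)  txn=BusRd  M[L1]=10
step 8: P1: store L1 := 74  ⟶  IMI  (L1)  txn=BusUpgr+Flush  M[L1]=40
step 9: P1: load  L0  ⟶  OSS  (L0)  txn=∅  M[L0]=30
step 10: P0: load  L1  ⟶  SOI  (L1)  txn=BusRd  M[L1]=40
step 11: P2: load  L1  ⟶  SOS  (L1)  txn=BusRd  M[L1]=40
step 12: P2: load  L2  ⟶  SIS  (L2)  txn=BusRd  M[L2]=60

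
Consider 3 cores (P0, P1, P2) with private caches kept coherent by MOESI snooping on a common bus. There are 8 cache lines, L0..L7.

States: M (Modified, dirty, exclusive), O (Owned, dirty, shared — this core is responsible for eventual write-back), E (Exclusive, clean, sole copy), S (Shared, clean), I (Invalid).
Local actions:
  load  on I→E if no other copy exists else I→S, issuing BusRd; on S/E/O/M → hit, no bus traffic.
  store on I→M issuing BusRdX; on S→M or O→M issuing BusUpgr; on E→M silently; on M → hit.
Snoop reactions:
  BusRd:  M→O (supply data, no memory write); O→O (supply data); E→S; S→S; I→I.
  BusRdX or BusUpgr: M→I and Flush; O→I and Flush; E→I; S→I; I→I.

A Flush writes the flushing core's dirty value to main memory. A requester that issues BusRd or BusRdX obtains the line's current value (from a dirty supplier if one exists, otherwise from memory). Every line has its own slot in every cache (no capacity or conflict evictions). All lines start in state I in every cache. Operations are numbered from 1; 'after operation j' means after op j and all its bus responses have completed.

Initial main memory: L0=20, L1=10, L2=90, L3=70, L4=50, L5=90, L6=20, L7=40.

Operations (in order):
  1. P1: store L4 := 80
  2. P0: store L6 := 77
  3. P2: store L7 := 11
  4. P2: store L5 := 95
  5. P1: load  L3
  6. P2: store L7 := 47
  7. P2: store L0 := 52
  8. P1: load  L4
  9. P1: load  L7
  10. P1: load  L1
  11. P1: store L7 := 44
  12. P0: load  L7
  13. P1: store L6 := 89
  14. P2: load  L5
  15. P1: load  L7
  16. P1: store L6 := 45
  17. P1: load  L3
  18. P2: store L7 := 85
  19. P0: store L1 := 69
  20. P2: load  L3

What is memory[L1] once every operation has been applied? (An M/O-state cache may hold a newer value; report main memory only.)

memory[L1] = 10

step 1: P1: store L4 := 80  ⟶  IMI  (L4)  txn=BusRdX  M[L4]=50
step 2: P0: store L6 := 77  ⟶  MII  (L6)  txn=BusRdX  M[L6]=20
step 3: P2: store L7 := 11  ⟶  IIM  (L7)  txn=BusRdX  M[L7]=40
step 4: P2: store L5 := 95  ⟶  IIM  (L5)  txn=BusRdX  M[L5]=90
step 5: P1: load  L3  ⟶  IEI  (L3)  txn=BusRd  M[L3]=70
step 6: P2: store L7 := 47  ⟶  IIM  (L7)  txn=∅  M[L7]=40
step 7: P2: store L0 := 52  ⟶  IIM  (L0)  txn=BusRdX  M[L0]=20
step 8: P1: load  L4  ⟶  IMI  (L4)  txn=∅  M[L4]=50
step 9: P1: load  L7  ⟶  ISO  (L7)  txn=BusRd  M[L7]=40
step 10: P1: load  L1  ⟶  IEI  (L1)  txn=BusRd  M[L1]=10
step 11: P1: store L7 := 44  ⟶  IMI  (L7)  txn=BusUpgr+Flush  M[L7]=47
step 12: P0: load  L7  ⟶  SOI  (L7)  txn=BusRd  M[L7]=47
step 13: P1: store L6 := 89  ⟶  IMI  (L6)  txn=BusRdX+Flush  M[L6]=77
step 14: P2: load  L5  ⟶  IIM  (L5)  txn=∅  M[L5]=90
step 15: P1: load  L7  ⟶  SOI  (L7)  txn=∅  M[L7]=47
step 16: P1: store L6 := 45  ⟶  IMI  (L6)  txn=∅  M[L6]=77
step 17: P1: load  L3  ⟶  IEI  (L3)  txn=∅  M[L3]=70
step 18: P2: store L7 := 85  ⟶  IIM  (L7)  txn=BusRdX+Flush  M[L7]=44
step 19: P0: store L1 := 69  ⟶  MII  (L1)  txn=BusRdX  M[L1]=10
step 20: P2: load  L3  ⟶  ISS  (L3)  txn=BusRd  M[L3]=70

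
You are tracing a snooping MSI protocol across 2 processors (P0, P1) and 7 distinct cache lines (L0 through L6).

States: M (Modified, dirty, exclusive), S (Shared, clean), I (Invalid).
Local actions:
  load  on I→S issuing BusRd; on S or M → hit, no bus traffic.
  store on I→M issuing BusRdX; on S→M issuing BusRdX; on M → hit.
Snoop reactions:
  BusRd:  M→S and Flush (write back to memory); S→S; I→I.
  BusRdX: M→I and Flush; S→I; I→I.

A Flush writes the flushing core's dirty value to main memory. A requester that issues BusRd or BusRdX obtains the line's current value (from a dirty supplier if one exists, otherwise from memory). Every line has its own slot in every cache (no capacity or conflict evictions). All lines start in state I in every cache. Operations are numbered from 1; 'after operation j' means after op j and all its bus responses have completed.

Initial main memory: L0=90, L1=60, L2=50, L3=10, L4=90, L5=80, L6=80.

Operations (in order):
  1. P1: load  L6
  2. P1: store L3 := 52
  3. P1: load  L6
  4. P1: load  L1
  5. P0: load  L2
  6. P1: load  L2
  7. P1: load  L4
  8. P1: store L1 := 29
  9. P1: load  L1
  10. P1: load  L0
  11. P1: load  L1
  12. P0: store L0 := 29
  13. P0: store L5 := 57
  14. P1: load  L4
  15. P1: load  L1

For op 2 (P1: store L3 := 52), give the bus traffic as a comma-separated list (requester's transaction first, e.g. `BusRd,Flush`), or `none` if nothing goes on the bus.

1. P1: load  L6  bus=[BusRd]  L6: P0=I P1=S  mem[L6]=80
2. P1: store L3 := 52  bus=[BusRdX]  L3: P0=I P1=M  mem[L3]=10
3. P1: load  L6  bus=[-]  L6: P0=I P1=S  mem[L6]=80
4. P1: load  L1  bus=[BusRd]  L1: P0=I P1=S  mem[L1]=60
5. P0: load  L2  bus=[BusRd]  L2: P0=S P1=I  mem[L2]=50
6. P1: load  L2  bus=[BusRd]  L2: P0=S P1=S  mem[L2]=50
7. P1: load  L4  bus=[BusRd]  L4: P0=I P1=S  mem[L4]=90
8. P1: store L1 := 29  bus=[BusRdX]  L1: P0=I P1=M  mem[L1]=60
9. P1: load  L1  bus=[-]  L1: P0=I P1=M  mem[L1]=60
10. P1: load  L0  bus=[BusRd]  L0: P0=I P1=S  mem[L0]=90
11. P1: load  L1  bus=[-]  L1: P0=I P1=M  mem[L1]=60
12. P0: store L0 := 29  bus=[BusRdX]  L0: P0=M P1=I  mem[L0]=90
13. P0: store L5 := 57  bus=[BusRdX]  L5: P0=M P1=I  mem[L5]=80
14. P1: load  L4  bus=[-]  L4: P0=I P1=S  mem[L4]=90
15. P1: load  L1  bus=[-]  L1: P0=I P1=M  mem[L1]=60

bus = BusRdX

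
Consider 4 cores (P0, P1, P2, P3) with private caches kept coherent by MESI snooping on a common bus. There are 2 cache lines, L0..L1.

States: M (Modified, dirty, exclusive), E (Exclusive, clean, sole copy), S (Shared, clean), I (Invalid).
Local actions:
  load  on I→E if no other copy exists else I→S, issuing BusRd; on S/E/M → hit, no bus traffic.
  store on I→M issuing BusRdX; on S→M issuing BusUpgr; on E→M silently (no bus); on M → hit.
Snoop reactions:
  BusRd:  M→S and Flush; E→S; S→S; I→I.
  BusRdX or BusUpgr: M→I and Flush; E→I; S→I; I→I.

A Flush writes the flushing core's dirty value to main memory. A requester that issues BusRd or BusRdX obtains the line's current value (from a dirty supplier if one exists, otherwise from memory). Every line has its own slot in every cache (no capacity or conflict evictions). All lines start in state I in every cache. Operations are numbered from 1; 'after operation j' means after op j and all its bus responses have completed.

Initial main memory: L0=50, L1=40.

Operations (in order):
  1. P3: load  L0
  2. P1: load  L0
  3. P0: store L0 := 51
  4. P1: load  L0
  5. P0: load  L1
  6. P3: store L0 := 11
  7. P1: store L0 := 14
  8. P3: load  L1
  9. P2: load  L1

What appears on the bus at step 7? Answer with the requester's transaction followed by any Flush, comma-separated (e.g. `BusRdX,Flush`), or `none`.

step 1: P3: load  L0  ⟶  IIIE  (L0)  txn=BusRd  M[L0]=50
step 2: P1: load  L0  ⟶  ISIS  (L0)  txn=BusRd  M[L0]=50
step 3: P0: store L0 := 51  ⟶  MIII  (L0)  txn=BusRdX  M[L0]=50
step 4: P1: load  L0  ⟶  SSII  (L0)  txn=BusRd+Flush  M[L0]=51
step 5: P0: load  L1  ⟶  EIII  (L1)  txn=BusRd  M[L1]=40
step 6: P3: store L0 := 11  ⟶  IIIM  (L0)  txn=BusRdX  M[L0]=51
step 7: P1: store L0 := 14  ⟶  IMII  (L0)  txn=BusRdX+Flush  M[L0]=11
step 8: P3: load  L1  ⟶  SIIS  (L1)  txn=BusRd  M[L1]=40
step 9: P2: load  L1  ⟶  SISS  (L1)  txn=BusRd  M[L1]=40

bus = BusRdX,Flush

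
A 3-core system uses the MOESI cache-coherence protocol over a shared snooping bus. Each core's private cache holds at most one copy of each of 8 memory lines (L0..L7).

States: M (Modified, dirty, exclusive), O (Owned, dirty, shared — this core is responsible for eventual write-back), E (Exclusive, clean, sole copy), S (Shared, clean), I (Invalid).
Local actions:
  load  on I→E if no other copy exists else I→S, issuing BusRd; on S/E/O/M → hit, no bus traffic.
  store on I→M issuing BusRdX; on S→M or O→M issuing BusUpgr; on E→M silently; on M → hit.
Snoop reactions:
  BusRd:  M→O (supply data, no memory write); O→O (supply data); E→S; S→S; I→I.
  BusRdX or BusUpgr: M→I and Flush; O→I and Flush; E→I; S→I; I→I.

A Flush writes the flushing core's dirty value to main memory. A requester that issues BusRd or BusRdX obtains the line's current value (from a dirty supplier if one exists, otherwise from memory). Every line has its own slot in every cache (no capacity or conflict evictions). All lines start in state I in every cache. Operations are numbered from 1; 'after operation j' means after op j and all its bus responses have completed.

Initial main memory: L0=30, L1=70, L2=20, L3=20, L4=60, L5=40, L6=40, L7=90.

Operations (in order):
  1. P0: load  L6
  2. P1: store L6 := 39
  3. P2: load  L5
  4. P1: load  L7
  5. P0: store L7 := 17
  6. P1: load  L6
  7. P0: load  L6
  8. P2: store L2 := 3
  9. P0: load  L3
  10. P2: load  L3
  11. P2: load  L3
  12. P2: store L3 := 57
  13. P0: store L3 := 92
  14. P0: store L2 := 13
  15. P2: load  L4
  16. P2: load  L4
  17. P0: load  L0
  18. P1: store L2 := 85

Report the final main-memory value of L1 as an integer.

memory[L1] = 70

  op1 P0: load  L6 → E/I/I on L6; bus BusRd; mem=40
  op2 P1: store L6 := 39 → I/M/I on L6; bus BusRdX; mem=40
  op3 P2: load  L5 → I/I/E on L5; bus BusRd; mem=40
  op4 P1: load  L7 → I/E/I on L7; bus BusRd; mem=90
  op5 P0: store L7 := 17 → M/I/I on L7; bus BusRdX; mem=90
  op6 P1: load  L6 → I/M/I on L6; bus (none); mem=40
  op7 P0: load  L6 → S/O/I on L6; bus BusRd; mem=40
  op8 P2: store L2 := 3 → I/I/M on L2; bus BusRdX; mem=20
  op9 P0: load  L3 → E/I/I on L3; bus BusRd; mem=20
  op10 P2: load  L3 → S/I/S on L3; bus BusRd; mem=20
  op11 P2: load  L3 → S/I/S on L3; bus (none); mem=20
  op12 P2: store L3 := 57 → I/I/M on L3; bus BusUpgr; mem=20
  op13 P0: store L3 := 92 → M/I/I on L3; bus BusRdX Flush; mem=57
  op14 P0: store L2 := 13 → M/I/I on L2; bus BusRdX Flush; mem=3
  op15 P2: load  L4 → I/I/E on L4; bus BusRd; mem=60
  op16 P2: load  L4 → I/I/E on L4; bus (none); mem=60
  op17 P0: load  L0 → E/I/I on L0; bus BusRd; mem=30
  op18 P1: store L2 := 85 → I/M/I on L2; bus BusRdX Flush; mem=13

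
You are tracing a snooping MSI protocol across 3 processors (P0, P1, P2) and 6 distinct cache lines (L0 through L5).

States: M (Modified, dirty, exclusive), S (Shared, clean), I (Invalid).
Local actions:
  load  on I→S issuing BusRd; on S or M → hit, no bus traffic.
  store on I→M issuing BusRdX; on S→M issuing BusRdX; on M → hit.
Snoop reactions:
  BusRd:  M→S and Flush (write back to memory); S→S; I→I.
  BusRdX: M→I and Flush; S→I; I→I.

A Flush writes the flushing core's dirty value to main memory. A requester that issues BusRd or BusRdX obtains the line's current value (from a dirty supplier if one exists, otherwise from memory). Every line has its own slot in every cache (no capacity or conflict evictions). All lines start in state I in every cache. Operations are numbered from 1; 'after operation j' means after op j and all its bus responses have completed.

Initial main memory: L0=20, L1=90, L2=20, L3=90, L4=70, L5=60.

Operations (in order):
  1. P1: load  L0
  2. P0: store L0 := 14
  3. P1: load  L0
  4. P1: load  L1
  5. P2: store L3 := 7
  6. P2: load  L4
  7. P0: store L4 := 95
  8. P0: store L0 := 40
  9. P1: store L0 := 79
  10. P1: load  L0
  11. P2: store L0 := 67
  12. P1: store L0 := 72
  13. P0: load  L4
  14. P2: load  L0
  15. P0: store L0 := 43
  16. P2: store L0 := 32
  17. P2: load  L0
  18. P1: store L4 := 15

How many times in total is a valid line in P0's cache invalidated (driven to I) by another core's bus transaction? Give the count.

  op1 P1: load  L0 → I/S/I on L0; bus BusRd; mem=20
  op2 P0: store L0 := 14 → M/I/I on L0; bus BusRdX; mem=20
  op3 P1: load  L0 → S/S/I on L0; bus BusRd Flush; mem=14
  op4 P1: load  L1 → I/S/I on L1; bus BusRd; mem=90
  op5 P2: store L3 := 7 → I/I/M on L3; bus BusRdX; mem=90
  op6 P2: load  L4 → I/I/S on L4; bus BusRd; mem=70
  op7 P0: store L4 := 95 → M/I/I on L4; bus BusRdX; mem=70
  op8 P0: store L0 := 40 → M/I/I on L0; bus BusRdX; mem=14
  op9 P1: store L0 := 79 → I/M/I on L0; bus BusRdX Flush; mem=40
  op10 P1: load  L0 → I/M/I on L0; bus (none); mem=40
  op11 P2: store L0 := 67 → I/I/M on L0; bus BusRdX Flush; mem=79
  op12 P1: store L0 := 72 → I/M/I on L0; bus BusRdX Flush; mem=67
  op13 P0: load  L4 → M/I/I on L4; bus (none); mem=70
  op14 P2: load  L0 → I/S/S on L0; bus BusRd Flush; mem=72
  op15 P0: store L0 := 43 → M/I/I on L0; bus BusRdX; mem=72
  op16 P2: store L0 := 32 → I/I/M on L0; bus BusRdX Flush; mem=43
  op17 P2: load  L0 → I/I/M on L0; bus (none); mem=43
  op18 P1: store L4 := 15 → I/M/I on L4; bus BusRdX Flush; mem=95

invalidations = 3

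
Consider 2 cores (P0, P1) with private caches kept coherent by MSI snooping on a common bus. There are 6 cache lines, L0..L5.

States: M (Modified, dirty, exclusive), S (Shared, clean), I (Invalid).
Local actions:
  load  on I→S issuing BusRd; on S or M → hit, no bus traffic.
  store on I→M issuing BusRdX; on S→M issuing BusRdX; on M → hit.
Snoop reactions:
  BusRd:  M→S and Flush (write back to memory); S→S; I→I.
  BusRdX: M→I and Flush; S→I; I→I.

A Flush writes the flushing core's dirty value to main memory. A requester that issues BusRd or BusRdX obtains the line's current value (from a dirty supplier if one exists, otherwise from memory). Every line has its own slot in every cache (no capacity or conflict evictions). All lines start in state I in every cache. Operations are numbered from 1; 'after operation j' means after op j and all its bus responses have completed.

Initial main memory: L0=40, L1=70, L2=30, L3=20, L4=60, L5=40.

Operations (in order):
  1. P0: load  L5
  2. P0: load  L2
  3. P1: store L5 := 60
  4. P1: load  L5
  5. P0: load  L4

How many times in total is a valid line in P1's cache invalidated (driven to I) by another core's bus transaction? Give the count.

invalidations = 0

[1] P0: load  L5 | P0:S(40), P1:I | bus: BusRd
[2] P0: load  L2 | P0:S(30), P1:I | bus: BusRd
[3] P1: store L5 := 60 | P0:I, P1:M(60) | bus: BusRdX
[4] P1: load  L5 | P0:I, P1:M(60) | bus: none
[5] P0: load  L4 | P0:S(60), P1:I | bus: BusRd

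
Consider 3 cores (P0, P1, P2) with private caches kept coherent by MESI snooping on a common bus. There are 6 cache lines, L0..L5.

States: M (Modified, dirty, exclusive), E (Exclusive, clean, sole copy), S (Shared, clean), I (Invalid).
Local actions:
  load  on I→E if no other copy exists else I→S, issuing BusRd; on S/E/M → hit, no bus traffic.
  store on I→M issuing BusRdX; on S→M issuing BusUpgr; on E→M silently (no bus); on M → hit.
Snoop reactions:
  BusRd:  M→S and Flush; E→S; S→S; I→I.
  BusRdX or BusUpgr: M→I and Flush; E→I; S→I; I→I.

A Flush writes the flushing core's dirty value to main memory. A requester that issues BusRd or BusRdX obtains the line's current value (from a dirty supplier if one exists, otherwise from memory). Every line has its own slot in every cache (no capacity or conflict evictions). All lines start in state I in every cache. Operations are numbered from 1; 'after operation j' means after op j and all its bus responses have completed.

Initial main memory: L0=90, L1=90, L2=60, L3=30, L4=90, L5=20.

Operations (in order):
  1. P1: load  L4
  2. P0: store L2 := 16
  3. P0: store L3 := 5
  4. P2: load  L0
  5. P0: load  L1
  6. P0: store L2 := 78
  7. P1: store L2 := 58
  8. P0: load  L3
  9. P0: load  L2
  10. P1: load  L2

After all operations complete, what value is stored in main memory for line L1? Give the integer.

memory[L1] = 90

1. P1: load  L4  bus=[BusRd]  L4: P0=I P1=E P2=I  mem[L4]=90
2. P0: store L2 := 16  bus=[BusRdX]  L2: P0=M P1=I P2=I  mem[L2]=60
3. P0: store L3 := 5  bus=[BusRdX]  L3: P0=M P1=I P2=I  mem[L3]=30
4. P2: load  L0  bus=[BusRd]  L0: P0=I P1=I P2=E  mem[L0]=90
5. P0: load  L1  bus=[BusRd]  L1: P0=E P1=I P2=I  mem[L1]=90
6. P0: store L2 := 78  bus=[-]  L2: P0=M P1=I P2=I  mem[L2]=60
7. P1: store L2 := 58  bus=[BusRdX,Flush]  L2: P0=I P1=M P2=I  mem[L2]=78
8. P0: load  L3  bus=[-]  L3: P0=M P1=I P2=I  mem[L3]=30
9. P0: load  L2  bus=[BusRd,Flush]  L2: P0=S P1=S P2=I  mem[L2]=58
10. P1: load  L2  bus=[-]  L2: P0=S P1=S P2=I  mem[L2]=58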